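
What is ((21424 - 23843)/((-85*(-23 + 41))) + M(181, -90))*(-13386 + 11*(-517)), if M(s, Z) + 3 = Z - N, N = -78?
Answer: 391587763/1530 ≈ 2.5594e+5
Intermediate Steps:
M(s, Z) = 75 + Z (M(s, Z) = -3 + (Z - 1*(-78)) = -3 + (Z + 78) = -3 + (78 + Z) = 75 + Z)
((21424 - 23843)/((-85*(-23 + 41))) + M(181, -90))*(-13386 + 11*(-517)) = ((21424 - 23843)/((-85*(-23 + 41))) + (75 - 90))*(-13386 + 11*(-517)) = (-2419/((-85*18)) - 15)*(-13386 - 5687) = (-2419/(-1530) - 15)*(-19073) = (-2419*(-1/1530) - 15)*(-19073) = (2419/1530 - 15)*(-19073) = -20531/1530*(-19073) = 391587763/1530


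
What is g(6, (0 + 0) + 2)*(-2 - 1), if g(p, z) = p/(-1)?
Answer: 18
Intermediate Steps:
g(p, z) = -p (g(p, z) = p*(-1) = -p)
g(6, (0 + 0) + 2)*(-2 - 1) = (-1*6)*(-2 - 1) = -6*(-3) = 18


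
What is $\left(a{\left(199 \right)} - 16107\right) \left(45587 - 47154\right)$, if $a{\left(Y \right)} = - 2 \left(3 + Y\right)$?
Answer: $25872737$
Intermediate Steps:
$a{\left(Y \right)} = -6 - 2 Y$
$\left(a{\left(199 \right)} - 16107\right) \left(45587 - 47154\right) = \left(\left(-6 - 398\right) - 16107\right) \left(45587 - 47154\right) = \left(\left(-6 - 398\right) - 16107\right) \left(-1567\right) = \left(-404 - 16107\right) \left(-1567\right) = \left(-16511\right) \left(-1567\right) = 25872737$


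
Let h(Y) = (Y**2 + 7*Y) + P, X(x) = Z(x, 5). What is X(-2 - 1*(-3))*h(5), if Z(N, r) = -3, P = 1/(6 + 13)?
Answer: -3423/19 ≈ -180.16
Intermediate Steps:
P = 1/19 ≈ 0.052632
X(x) = -3
h(Y) = 1/19 + Y**2 + 7*Y (h(Y) = (Y**2 + 7*Y) + 1/19 = 1/19 + Y**2 + 7*Y)
X(-2 - 1*(-3))*h(5) = -3*(1/19 + 5**2 + 7*5) = -3*(1/19 + 25 + 35) = -3*1141/19 = -3423/19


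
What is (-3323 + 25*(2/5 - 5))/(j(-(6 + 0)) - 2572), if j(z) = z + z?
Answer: 1719/1292 ≈ 1.3305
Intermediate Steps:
j(z) = 2*z
(-3323 + 25*(2/5 - 5))/(j(-(6 + 0)) - 2572) = (-3323 + 25*(2/5 - 5))/(2*(-(6 + 0)) - 2572) = (-3323 + 25*(2*(⅕) - 5))/(2*(-1*6) - 2572) = (-3323 + 25*(⅖ - 5))/(2*(-6) - 2572) = (-3323 + 25*(-23/5))/(-12 - 2572) = (-3323 - 115)/(-2584) = -3438*(-1/2584) = 1719/1292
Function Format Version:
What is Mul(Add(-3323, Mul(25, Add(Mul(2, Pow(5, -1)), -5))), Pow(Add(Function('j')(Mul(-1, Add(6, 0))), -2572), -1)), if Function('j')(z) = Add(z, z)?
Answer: Rational(1719, 1292) ≈ 1.3305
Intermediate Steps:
Function('j')(z) = Mul(2, z)
Mul(Add(-3323, Mul(25, Add(Mul(2, Pow(5, -1)), -5))), Pow(Add(Function('j')(Mul(-1, Add(6, 0))), -2572), -1)) = Mul(Add(-3323, Mul(25, Add(Mul(2, Pow(5, -1)), -5))), Pow(Add(Mul(2, Mul(-1, Add(6, 0))), -2572), -1)) = Mul(Add(-3323, Mul(25, Add(Mul(2, Rational(1, 5)), -5))), Pow(Add(Mul(2, Mul(-1, 6)), -2572), -1)) = Mul(Add(-3323, Mul(25, Add(Rational(2, 5), -5))), Pow(Add(Mul(2, -6), -2572), -1)) = Mul(Add(-3323, Mul(25, Rational(-23, 5))), Pow(Add(-12, -2572), -1)) = Mul(Add(-3323, -115), Pow(-2584, -1)) = Mul(-3438, Rational(-1, 2584)) = Rational(1719, 1292)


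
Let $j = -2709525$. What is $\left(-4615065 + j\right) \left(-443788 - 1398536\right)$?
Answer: $13494267947160$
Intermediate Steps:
$\left(-4615065 + j\right) \left(-443788 - 1398536\right) = \left(-4615065 - 2709525\right) \left(-443788 - 1398536\right) = \left(-7324590\right) \left(-1842324\right) = 13494267947160$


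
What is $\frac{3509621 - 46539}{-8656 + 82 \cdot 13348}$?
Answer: $\frac{1731541}{542940} \approx 3.1892$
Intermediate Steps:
$\frac{3509621 - 46539}{-8656 + 82 \cdot 13348} = \frac{3463082}{-8656 + 1094536} = \frac{3463082}{1085880} = 3463082 \cdot \frac{1}{1085880} = \frac{1731541}{542940}$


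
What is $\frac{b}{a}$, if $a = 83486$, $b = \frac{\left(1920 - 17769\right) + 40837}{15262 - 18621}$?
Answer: $- \frac{12494}{140214737} \approx -8.9106 \cdot 10^{-5}$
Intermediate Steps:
$b = - \frac{24988}{3359}$ ($b = \frac{\left(1920 - 17769\right) + 40837}{-3359} = \left(-15849 + 40837\right) \left(- \frac{1}{3359}\right) = 24988 \left(- \frac{1}{3359}\right) = - \frac{24988}{3359} \approx -7.4391$)
$\frac{b}{a} = - \frac{24988}{3359 \cdot 83486} = \left(- \frac{24988}{3359}\right) \frac{1}{83486} = - \frac{12494}{140214737}$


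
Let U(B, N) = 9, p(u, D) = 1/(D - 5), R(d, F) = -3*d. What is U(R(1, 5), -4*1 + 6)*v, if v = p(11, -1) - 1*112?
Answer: -2019/2 ≈ -1009.5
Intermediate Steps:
p(u, D) = 1/(-5 + D)
v = -673/6 (v = 1/(-5 - 1) - 1*112 = 1/(-6) - 112 = -⅙ - 112 = -673/6 ≈ -112.17)
U(R(1, 5), -4*1 + 6)*v = 9*(-673/6) = -2019/2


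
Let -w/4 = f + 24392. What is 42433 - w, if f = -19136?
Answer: 63457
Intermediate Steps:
w = -21024 (w = -4*(-19136 + 24392) = -4*5256 = -21024)
42433 - w = 42433 - 1*(-21024) = 42433 + 21024 = 63457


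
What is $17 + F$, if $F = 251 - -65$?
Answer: $333$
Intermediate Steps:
$F = 316$ ($F = 251 + 65 = 316$)
$17 + F = 17 + 316 = 333$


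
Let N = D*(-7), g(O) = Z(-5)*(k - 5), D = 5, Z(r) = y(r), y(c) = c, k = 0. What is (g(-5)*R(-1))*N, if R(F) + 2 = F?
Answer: 2625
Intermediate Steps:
Z(r) = r
R(F) = -2 + F
g(O) = 25 (g(O) = -5*(0 - 5) = -5*(-5) = 25)
N = -35 (N = 5*(-7) = -35)
(g(-5)*R(-1))*N = (25*(-2 - 1))*(-35) = (25*(-3))*(-35) = -75*(-35) = 2625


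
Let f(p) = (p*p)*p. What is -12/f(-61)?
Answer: 12/226981 ≈ 5.2868e-5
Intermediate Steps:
f(p) = p³ (f(p) = p²*p = p³)
-12/f(-61) = -12/((-61)³) = -12/(-226981) = -12*(-1/226981) = 12/226981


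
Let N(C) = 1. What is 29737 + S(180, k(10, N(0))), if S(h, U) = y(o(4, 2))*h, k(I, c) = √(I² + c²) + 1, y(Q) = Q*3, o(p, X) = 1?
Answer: 30277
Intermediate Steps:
y(Q) = 3*Q
k(I, c) = 1 + √(I² + c²)
S(h, U) = 3*h (S(h, U) = (3*1)*h = 3*h)
29737 + S(180, k(10, N(0))) = 29737 + 3*180 = 29737 + 540 = 30277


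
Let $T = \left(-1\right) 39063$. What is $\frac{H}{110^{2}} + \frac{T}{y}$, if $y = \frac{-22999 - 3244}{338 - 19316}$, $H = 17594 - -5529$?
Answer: $- \frac{8969578312511}{317540300} \approx -28247.0$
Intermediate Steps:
$H = 23123$ ($H = 17594 + 5529 = 23123$)
$y = \frac{26243}{18978}$ ($y = - \frac{26243}{-18978} = \left(-26243\right) \left(- \frac{1}{18978}\right) = \frac{26243}{18978} \approx 1.3828$)
$T = -39063$
$\frac{H}{110^{2}} + \frac{T}{y} = \frac{23123}{110^{2}} - \frac{39063}{\frac{26243}{18978}} = \frac{23123}{12100} - \frac{741337614}{26243} = - \frac{8969578312511}{317540300}$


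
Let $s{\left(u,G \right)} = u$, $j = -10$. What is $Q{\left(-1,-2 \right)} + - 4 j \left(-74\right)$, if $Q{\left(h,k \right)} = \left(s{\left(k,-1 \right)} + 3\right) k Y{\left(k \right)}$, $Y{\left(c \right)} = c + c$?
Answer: $-2952$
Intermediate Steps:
$Y{\left(c \right)} = 2 c$
$Q{\left(h,k \right)} = 2 k^{2} \left(3 + k\right)$ ($Q{\left(h,k \right)} = \left(k + 3\right) k 2 k = \left(3 + k\right) k 2 k = k \left(3 + k\right) 2 k = 2 k^{2} \left(3 + k\right)$)
$Q{\left(-1,-2 \right)} + - 4 j \left(-74\right) = 2 \left(-2\right)^{2} \left(3 - 2\right) + \left(-4\right) \left(-10\right) \left(-74\right) = 2 \cdot 4 \cdot 1 + 40 \left(-74\right) = 8 - 2960 = -2952$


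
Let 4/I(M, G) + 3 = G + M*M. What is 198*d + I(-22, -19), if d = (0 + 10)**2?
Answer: 4573802/231 ≈ 19800.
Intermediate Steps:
d = 100 (d = 10**2 = 100)
I(M, G) = 4/(-3 + G + M**2) (I(M, G) = 4/(-3 + (G + M*M)) = 4/(-3 + (G + M**2)) = 4/(-3 + G + M**2))
198*d + I(-22, -19) = 198*100 + 4/(-3 - 19 + (-22)**2) = 19800 + 4/(-3 - 19 + 484) = 19800 + 4/462 = 19800 + 4*(1/462) = 19800 + 2/231 = 4573802/231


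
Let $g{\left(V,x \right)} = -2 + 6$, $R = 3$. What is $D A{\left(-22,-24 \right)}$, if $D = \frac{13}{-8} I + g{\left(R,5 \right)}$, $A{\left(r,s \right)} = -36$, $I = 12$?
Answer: $558$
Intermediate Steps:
$g{\left(V,x \right)} = 4$
$D = - \frac{31}{2}$ ($D = \frac{13}{-8} \cdot 12 + 4 = 13 \left(- \frac{1}{8}\right) 12 + 4 = \left(- \frac{13}{8}\right) 12 + 4 = - \frac{39}{2} + 4 = - \frac{31}{2} \approx -15.5$)
$D A{\left(-22,-24 \right)} = \left(- \frac{31}{2}\right) \left(-36\right) = 558$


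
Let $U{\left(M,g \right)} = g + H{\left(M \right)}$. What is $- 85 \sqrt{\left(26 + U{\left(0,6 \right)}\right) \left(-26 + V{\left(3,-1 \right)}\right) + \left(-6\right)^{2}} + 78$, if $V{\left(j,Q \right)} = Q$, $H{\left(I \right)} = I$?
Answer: $78 - 510 i \sqrt{23} \approx 78.0 - 2445.9 i$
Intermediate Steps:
$U{\left(M,g \right)} = M + g$ ($U{\left(M,g \right)} = g + M = M + g$)
$- 85 \sqrt{\left(26 + U{\left(0,6 \right)}\right) \left(-26 + V{\left(3,-1 \right)}\right) + \left(-6\right)^{2}} + 78 = - 85 \sqrt{\left(26 + \left(0 + 6\right)\right) \left(-26 - 1\right) + \left(-6\right)^{2}} + 78 = - 85 \sqrt{\left(26 + 6\right) \left(-27\right) + 36} + 78 = - 85 \sqrt{32 \left(-27\right) + 36} + 78 = - 85 \sqrt{-864 + 36} + 78 = - 85 \sqrt{-828} + 78 = - 85 \cdot 6 i \sqrt{23} + 78 = - 510 i \sqrt{23} + 78 = 78 - 510 i \sqrt{23}$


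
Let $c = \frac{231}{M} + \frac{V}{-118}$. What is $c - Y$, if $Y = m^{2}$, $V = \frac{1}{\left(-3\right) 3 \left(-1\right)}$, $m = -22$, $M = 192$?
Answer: $- \frac{16407401}{33984} \approx -482.8$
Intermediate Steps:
$V = \frac{1}{9}$ ($V = \frac{1}{\left(-9\right) \left(-1\right)} = \frac{1}{9} \approx 0.11111$)
$Y = 484$ ($Y = \left(-22\right)^{2} = 484$)
$c = \frac{40855}{33984}$ ($c = \frac{231}{192} + \frac{1}{9 \left(-118\right)} = 231 \cdot \frac{1}{192} + \frac{1}{9} \left(- \frac{1}{118}\right) = \frac{77}{64} - \frac{1}{1062} = \frac{40855}{33984} \approx 1.2022$)
$c - Y = \frac{40855}{33984} - 484 = - \frac{16407401}{33984}$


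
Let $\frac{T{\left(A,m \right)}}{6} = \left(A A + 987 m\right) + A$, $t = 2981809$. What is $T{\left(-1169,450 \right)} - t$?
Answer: $7875443$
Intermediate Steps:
$T{\left(A,m \right)} = 6 A + 6 A^{2} + 5922 m$ ($T{\left(A,m \right)} = 6 \left(\left(A A + 987 m\right) + A\right) = 6 \left(\left(A^{2} + 987 m\right) + A\right) = 6 \left(A + A^{2} + 987 m\right) = 6 A + 6 A^{2} + 5922 m$)
$T{\left(-1169,450 \right)} - t = \left(6 \left(-1169\right) + 6 \left(-1169\right)^{2} + 5922 \cdot 450\right) - 2981809 = \left(-7014 + 6 \cdot 1366561 + 2664900\right) - 2981809 = \left(-7014 + 8199366 + 2664900\right) - 2981809 = 10857252 - 2981809 = 7875443$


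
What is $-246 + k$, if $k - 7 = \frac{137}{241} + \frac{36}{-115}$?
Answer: $- \frac{6616806}{27715} \approx -238.74$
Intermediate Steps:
$k = \frac{201084}{27715}$ ($k = 7 + \left(\frac{137}{241} + \frac{36}{-115}\right) = 7 + \left(137 \cdot \frac{1}{241} + 36 \left(- \frac{1}{115}\right)\right) = 7 + \left(\frac{137}{241} - \frac{36}{115}\right) = 7 + \frac{7079}{27715} = \frac{201084}{27715} \approx 7.2554$)
$-246 + k = -246 + \frac{201084}{27715} = - \frac{6616806}{27715}$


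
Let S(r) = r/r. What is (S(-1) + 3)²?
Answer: 16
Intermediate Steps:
S(r) = 1
(S(-1) + 3)² = (1 + 3)² = 4² = 16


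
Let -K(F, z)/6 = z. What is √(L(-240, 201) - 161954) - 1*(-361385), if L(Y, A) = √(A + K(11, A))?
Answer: 361385 + √(-161954 + I*√1005) ≈ 3.6139e+5 + 402.44*I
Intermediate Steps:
K(F, z) = -6*z
L(Y, A) = √5*√(-A) (L(Y, A) = √(A - 6*A) = √(-5*A) = √5*√(-A))
√(L(-240, 201) - 161954) - 1*(-361385) = √(√5*√(-1*201) - 161954) - 1*(-361385) = √(√5*√(-201) - 161954) + 361385 = √(√5*(I*√201) - 161954) + 361385 = √(I*√1005 - 161954) + 361385 = √(-161954 + I*√1005) + 361385 = 361385 + √(-161954 + I*√1005)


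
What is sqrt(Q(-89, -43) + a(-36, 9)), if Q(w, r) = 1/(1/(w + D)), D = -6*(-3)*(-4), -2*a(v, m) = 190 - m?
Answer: I*sqrt(1006)/2 ≈ 15.859*I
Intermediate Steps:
a(v, m) = -95 + m/2 (a(v, m) = -(190 - m)/2 = -95 + m/2)
D = -72 (D = 18*(-4) = -72)
Q(w, r) = -72 + w (Q(w, r) = 1/(1/(w - 72)) = 1/(1/(-72 + w)) = -72 + w)
sqrt(Q(-89, -43) + a(-36, 9)) = sqrt((-72 - 89) + (-95 + (1/2)*9)) = sqrt(-161 + (-95 + 9/2)) = sqrt(-161 - 181/2) = sqrt(-503/2) = I*sqrt(1006)/2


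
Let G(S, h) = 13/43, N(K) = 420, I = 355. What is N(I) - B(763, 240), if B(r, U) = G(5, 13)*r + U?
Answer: -2179/43 ≈ -50.674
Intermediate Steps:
G(S, h) = 13/43 (G(S, h) = 13*(1/43) = 13/43)
B(r, U) = U + 13*r/43 (B(r, U) = 13*r/43 + U = U + 13*r/43)
N(I) - B(763, 240) = 420 - (240 + (13/43)*763) = 420 - (240 + 9919/43) = 420 - 1*20239/43 = 420 - 20239/43 = -2179/43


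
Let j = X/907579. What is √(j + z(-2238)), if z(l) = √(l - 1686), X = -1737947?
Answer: √(-1577324200313 + 4942197847446*I*√109)/907579 ≈ 5.5116 + 5.6827*I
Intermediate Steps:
z(l) = √(-1686 + l)
j = -1737947/907579 ≈ -1.9149
√(j + z(-2238)) = √(-1737947/907579 + √(-1686 - 2238)) = √(-1737947/907579 + √(-3924)) = √(-1737947/907579 + 6*I*√109)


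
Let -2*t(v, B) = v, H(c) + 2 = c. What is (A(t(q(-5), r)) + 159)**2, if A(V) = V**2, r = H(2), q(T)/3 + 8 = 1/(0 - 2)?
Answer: 26471025/256 ≈ 1.0340e+5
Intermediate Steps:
H(c) = -2 + c
q(T) = -51/2 (q(T) = -24 + 3/(0 - 2) = -24 + 3/(-2) = -24 + 3*(-1/2) = -24 - 3/2 = -51/2)
r = 0 (r = -2 + 2 = 0)
t(v, B) = -v/2
(A(t(q(-5), r)) + 159)**2 = ((-1/2*(-51/2))**2 + 159)**2 = ((51/4)**2 + 159)**2 = (2601/16 + 159)**2 = (5145/16)**2 = 26471025/256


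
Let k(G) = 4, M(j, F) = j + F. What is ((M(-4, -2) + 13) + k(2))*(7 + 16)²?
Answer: 5819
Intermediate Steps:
M(j, F) = F + j
((M(-4, -2) + 13) + k(2))*(7 + 16)² = (((-2 - 4) + 13) + 4)*(7 + 16)² = ((-6 + 13) + 4)*23² = (7 + 4)*529 = 11*529 = 5819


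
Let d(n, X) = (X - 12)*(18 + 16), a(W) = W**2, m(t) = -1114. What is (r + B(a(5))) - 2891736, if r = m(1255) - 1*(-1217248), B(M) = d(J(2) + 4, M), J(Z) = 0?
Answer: -1675160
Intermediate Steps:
d(n, X) = -408 + 34*X (d(n, X) = (-12 + X)*34 = -408 + 34*X)
B(M) = -408 + 34*M
r = 1216134 (r = -1114 - 1*(-1217248) = -1114 + 1217248 = 1216134)
(r + B(a(5))) - 2891736 = (1216134 + (-408 + 34*5**2)) - 2891736 = (1216134 + (-408 + 34*25)) - 2891736 = (1216134 + (-408 + 850)) - 2891736 = (1216134 + 442) - 2891736 = 1216576 - 2891736 = -1675160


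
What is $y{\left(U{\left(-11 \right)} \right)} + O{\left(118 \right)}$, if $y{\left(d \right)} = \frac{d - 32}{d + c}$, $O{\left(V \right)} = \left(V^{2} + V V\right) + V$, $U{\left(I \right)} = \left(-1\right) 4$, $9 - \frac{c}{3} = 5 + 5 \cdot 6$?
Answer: $\frac{1146624}{41} \approx 27966.0$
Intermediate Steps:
$c = -78$ ($c = 27 - 3 \left(5 + 5 \cdot 6\right) = 27 - 3 \left(5 + 30\right) = 27 - 105 = -78$)
$U{\left(I \right)} = -4$
$O{\left(V \right)} = V + 2 V^{2}$ ($O{\left(V \right)} = \left(V^{2} + V^{2}\right) + V = 2 V^{2} + V = V + 2 V^{2}$)
$y{\left(d \right)} = \frac{-32 + d}{-78 + d}$ ($y{\left(d \right)} = \frac{d - 32}{d - 78} = \frac{-32 + d}{-78 + d}$)
$y{\left(U{\left(-11 \right)} \right)} + O{\left(118 \right)} = \frac{-32 - 4}{-78 - 4} + 118 \left(1 + 2 \cdot 118\right) = \frac{1}{-82} \left(-36\right) + 118 \left(1 + 236\right) = \left(- \frac{1}{82}\right) \left(-36\right) + 118 \cdot 237 = \frac{18}{41} + 27966 = \frac{1146624}{41}$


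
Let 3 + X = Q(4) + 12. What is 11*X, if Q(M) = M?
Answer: 143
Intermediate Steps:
X = 13 (X = -3 + (4 + 12) = -3 + 16 = 13)
11*X = 11*13 = 143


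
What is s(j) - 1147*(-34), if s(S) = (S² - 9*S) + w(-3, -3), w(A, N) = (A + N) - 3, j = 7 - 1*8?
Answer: 38999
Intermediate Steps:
j = -1 (j = 7 - 8 = -1)
w(A, N) = -3 + A + N
s(S) = -9 + S² - 9*S (s(S) = (S² - 9*S) + (-3 - 3 - 3) = (S² - 9*S) - 9 = -9 + S² - 9*S)
s(j) - 1147*(-34) = (-9 + (-1)² - 9*(-1)) - 1147*(-34) = (-9 + 1 + 9) + 38998 = 1 + 38998 = 38999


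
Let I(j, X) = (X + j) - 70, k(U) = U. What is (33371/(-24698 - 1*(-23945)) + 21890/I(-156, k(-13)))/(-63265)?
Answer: 24458839/11385612255 ≈ 0.0021482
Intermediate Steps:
I(j, X) = -70 + X + j
(33371/(-24698 - 1*(-23945)) + 21890/I(-156, k(-13)))/(-63265) = (33371/(-24698 - 1*(-23945)) + 21890/(-70 - 13 - 156))/(-63265) = (33371/(-24698 + 23945) + 21890/(-239))*(-1/63265) = (33371/(-753) + 21890*(-1/239))*(-1/63265) = (33371*(-1/753) - 21890/239)*(-1/63265) = (-33371/753 - 21890/239)*(-1/63265) = -24458839/179967*(-1/63265) = 24458839/11385612255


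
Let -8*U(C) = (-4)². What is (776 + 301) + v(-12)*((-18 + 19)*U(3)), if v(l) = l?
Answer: 1101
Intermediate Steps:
U(C) = -2 (U(C) = -⅛*(-4)² = -⅛*16 = -2)
(776 + 301) + v(-12)*((-18 + 19)*U(3)) = (776 + 301) - 12*(-18 + 19)*(-2) = 1077 - 12*(-2) = 1077 + 24 = 1101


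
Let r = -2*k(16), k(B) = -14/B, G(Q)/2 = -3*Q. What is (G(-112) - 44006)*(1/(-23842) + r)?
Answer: -1808002815/23842 ≈ -75833.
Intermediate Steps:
G(Q) = -6*Q (G(Q) = 2*(-3*Q) = -6*Q)
r = 7/4 (r = -(-28)/16 = -2*(-7/8) = 7/4 ≈ 1.7500)
(G(-112) - 44006)*(1/(-23842) + r) = (-6*(-112) - 44006)*(1/(-23842) + 7/4) = (672 - 44006)*(-1/23842 + 7/4) = -43334*83445/47684 = -1808002815/23842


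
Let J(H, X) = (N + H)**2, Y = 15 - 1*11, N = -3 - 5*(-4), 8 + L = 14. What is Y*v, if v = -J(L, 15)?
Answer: -2116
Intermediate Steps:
L = 6 (L = -8 + 14 = 6)
N = 17 (N = -3 + 20 = 17)
Y = 4 (Y = 15 - 11 = 4)
J(H, X) = (17 + H)**2
v = -529 (v = -(17 + 6)**2 = -1*23**2 = -1*529 = -529)
Y*v = 4*(-529) = -2116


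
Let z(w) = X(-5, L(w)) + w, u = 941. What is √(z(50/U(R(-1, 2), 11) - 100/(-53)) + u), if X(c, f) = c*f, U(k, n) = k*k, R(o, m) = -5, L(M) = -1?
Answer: 2*√667058/53 ≈ 30.820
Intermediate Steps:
U(k, n) = k²
z(w) = 5 + w (z(w) = -5*(-1) + w = 5 + w)
√(z(50/U(R(-1, 2), 11) - 100/(-53)) + u) = √((5 + (50/((-5)²) - 100/(-53))) + 941) = √((5 + (50/25 - 100*(-1/53))) + 941) = √((5 + (50*(1/25) + 100/53)) + 941) = √((5 + (2 + 100/53)) + 941) = √((5 + 206/53) + 941) = √(471/53 + 941) = √(50344/53) = 2*√667058/53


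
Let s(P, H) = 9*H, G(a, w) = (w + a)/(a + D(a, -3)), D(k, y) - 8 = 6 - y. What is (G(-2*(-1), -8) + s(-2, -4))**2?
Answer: 476100/361 ≈ 1318.8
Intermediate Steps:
D(k, y) = 14 - y (D(k, y) = 8 + (6 - y) = 14 - y)
G(a, w) = (a + w)/(17 + a) (G(a, w) = (w + a)/(a + (14 - 1*(-3))) = (a + w)/(a + (14 + 3)) = (a + w)/(a + 17) = (a + w)/(17 + a))
(G(-2*(-1), -8) + s(-2, -4))**2 = ((-2*(-1) - 8)/(17 - 2*(-1)) + 9*(-4))**2 = ((2 - 8)/(17 + 2) - 36)**2 = (-6/19 - 36)**2 = (-690/19)**2 = 476100/361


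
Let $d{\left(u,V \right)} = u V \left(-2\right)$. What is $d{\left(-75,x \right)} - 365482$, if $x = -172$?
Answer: $-391282$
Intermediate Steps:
$d{\left(u,V \right)} = - 2 V u$ ($d{\left(u,V \right)} = V u \left(-2\right) = - 2 V u$)
$d{\left(-75,x \right)} - 365482 = \left(-2\right) \left(-172\right) \left(-75\right) - 365482 = -25800 - 365482 = -391282$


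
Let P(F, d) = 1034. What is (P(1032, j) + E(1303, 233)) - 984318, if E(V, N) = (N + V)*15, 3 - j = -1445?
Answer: -960244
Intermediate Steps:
j = 1448 (j = 3 - 1*(-1445) = 3 + 1445 = 1448)
E(V, N) = 15*N + 15*V
(P(1032, j) + E(1303, 233)) - 984318 = (1034 + (15*233 + 15*1303)) - 984318 = (1034 + (3495 + 19545)) - 984318 = (1034 + 23040) - 984318 = 24074 - 984318 = -960244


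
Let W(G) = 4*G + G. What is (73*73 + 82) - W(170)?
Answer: 4561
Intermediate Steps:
W(G) = 5*G
(73*73 + 82) - W(170) = (73*73 + 82) - 5*170 = (5329 + 82) - 1*850 = 5411 - 850 = 4561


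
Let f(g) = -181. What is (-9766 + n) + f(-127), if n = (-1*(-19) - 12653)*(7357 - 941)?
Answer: -81069691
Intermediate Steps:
n = -81059744 (n = (19 - 12653)*6416 = -12634*6416 = -81059744)
(-9766 + n) + f(-127) = (-9766 - 81059744) - 181 = -81069510 - 181 = -81069691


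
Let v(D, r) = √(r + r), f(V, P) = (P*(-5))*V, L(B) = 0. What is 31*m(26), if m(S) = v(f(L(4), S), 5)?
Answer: 31*√10 ≈ 98.031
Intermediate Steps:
f(V, P) = -5*P*V (f(V, P) = (-5*P)*V = -5*P*V)
v(D, r) = √2*√r (v(D, r) = √(2*r) = √2*√r)
m(S) = √10 (m(S) = √2*√5 = √10)
31*m(26) = 31*√10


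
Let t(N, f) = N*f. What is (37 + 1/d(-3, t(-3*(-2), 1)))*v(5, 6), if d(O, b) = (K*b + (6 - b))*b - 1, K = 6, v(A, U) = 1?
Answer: 7956/215 ≈ 37.005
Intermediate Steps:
d(O, b) = -1 + b*(6 + 5*b) (d(O, b) = (6*b + (6 - b))*b - 1 = (6 + 5*b)*b - 1 = b*(6 + 5*b) - 1 = -1 + b*(6 + 5*b))
(37 + 1/d(-3, t(-3*(-2), 1)))*v(5, 6) = (37 + 1/(-1 + 5*(-3*(-2)*1)² + 6*(-3*(-2)*1)))*1 = (37 + 1/(-1 + 5*(6*1)² + 6*(6*1)))*1 = (37 + 1/(-1 + 5*6² + 6*6))*1 = (37 + 1/(-1 + 5*36 + 36))*1 = (37 + 1/(-1 + 180 + 36))*1 = (37 + 1/215)*1 = (7956/215)*1 = 7956/215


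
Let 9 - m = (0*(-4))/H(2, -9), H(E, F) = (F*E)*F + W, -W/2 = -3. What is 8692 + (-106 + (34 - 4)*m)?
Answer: 8856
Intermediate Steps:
W = 6 (W = -2*(-3) = 6)
H(E, F) = 6 + E*F² (H(E, F) = (F*E)*F + 6 = (E*F)*F + 6 = E*F² + 6 = 6 + E*F²)
m = 9 (m = 9 - 0*(-4)/(6 + 2*(-9)²) = 9 - 0/(6 + 2*81) = 9 - 0/(6 + 162) = 9 - 0/168 = 9 - 1*0 = 9 + 0 = 9)
8692 + (-106 + (34 - 4)*m) = 8692 + (-106 + (34 - 4)*9) = 8692 + (-106 + 30*9) = 8692 + (-106 + 270) = 8692 + 164 = 8856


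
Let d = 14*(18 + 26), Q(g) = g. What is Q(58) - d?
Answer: -558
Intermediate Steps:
d = 616 (d = 14*44 = 616)
Q(58) - d = 58 - 1*616 = 58 - 616 = -558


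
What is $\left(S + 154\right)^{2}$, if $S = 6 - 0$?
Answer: $25600$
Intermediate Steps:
$S = 6$ ($S = 6 + 0 = 6$)
$\left(S + 154\right)^{2} = \left(6 + 154\right)^{2} = 160^{2} = 25600$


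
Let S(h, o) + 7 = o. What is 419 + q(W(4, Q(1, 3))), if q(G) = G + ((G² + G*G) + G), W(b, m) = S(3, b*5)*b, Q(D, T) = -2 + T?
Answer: 5931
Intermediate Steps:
S(h, o) = -7 + o
W(b, m) = b*(-7 + 5*b) (W(b, m) = (-7 + b*5)*b = (-7 + 5*b)*b = b*(-7 + 5*b))
q(G) = 2*G + 2*G² (q(G) = G + ((G² + G²) + G) = G + (2*G² + G) = G + (G + 2*G²) = 2*G + 2*G²)
419 + q(W(4, Q(1, 3))) = 419 + 2*(4*(-7 + 5*4))*(1 + 4*(-7 + 5*4)) = 419 + 2*(4*(-7 + 20))*(1 + 4*(-7 + 20)) = 419 + 2*(4*13)*(1 + 4*13) = 419 + 2*52*(1 + 52) = 419 + 2*52*53 = 419 + 5512 = 5931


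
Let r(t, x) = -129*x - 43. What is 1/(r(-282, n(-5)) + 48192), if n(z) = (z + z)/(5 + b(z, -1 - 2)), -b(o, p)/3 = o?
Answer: 2/96427 ≈ 2.0741e-5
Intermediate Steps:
b(o, p) = -3*o
n(z) = 2*z/(5 - 3*z) (n(z) = (z + z)/(5 - 3*z) = (2*z)/(5 - 3*z) = 2*z/(5 - 3*z))
r(t, x) = -43 - 129*x
1/(r(-282, n(-5)) + 48192) = 1/((-43 - (-258)*(-5)/(-5 + 3*(-5))) + 48192) = 1/((-43 - (-258)*(-5)/(-5 - 15)) + 48192) = 1/((-43 - (-258)*(-5)/(-20)) + 48192) = 1/((-43 - (-258)*(-5)*(-1)/20) + 48192) = 1/((-43 - 129*(-½)) + 48192) = 1/((-43 + 129/2) + 48192) = 1/(43/2 + 48192) = 1/(96427/2) = 2/96427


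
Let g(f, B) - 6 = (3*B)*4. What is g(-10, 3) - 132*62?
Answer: -8142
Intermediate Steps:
g(f, B) = 6 + 12*B (g(f, B) = 6 + (3*B)*4 = 6 + 12*B)
g(-10, 3) - 132*62 = (6 + 12*3) - 132*62 = (6 + 36) - 8184 = 42 - 8184 = -8142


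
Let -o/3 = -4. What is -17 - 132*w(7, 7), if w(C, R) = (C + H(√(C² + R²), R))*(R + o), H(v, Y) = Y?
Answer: -35129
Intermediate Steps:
o = 12 (o = -3*(-4) = 12)
w(C, R) = (12 + R)*(C + R) (w(C, R) = (C + R)*(R + 12) = (C + R)*(12 + R) = (12 + R)*(C + R))
-17 - 132*w(7, 7) = -17 - 132*(7² + 12*7 + 12*7 + 7*7) = -17 - 132*(49 + 84 + 84 + 49) = -17 - 132*266 = -17 - 35112 = -35129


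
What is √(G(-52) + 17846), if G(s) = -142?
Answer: 2*√4426 ≈ 133.06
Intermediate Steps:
√(G(-52) + 17846) = √(-142 + 17846) = √17704 = 2*√4426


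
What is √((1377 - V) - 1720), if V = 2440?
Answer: 11*I*√23 ≈ 52.754*I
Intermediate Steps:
√((1377 - V) - 1720) = √((1377 - 1*2440) - 1720) = √((1377 - 2440) - 1720) = √(-1063 - 1720) = √(-2783) = 11*I*√23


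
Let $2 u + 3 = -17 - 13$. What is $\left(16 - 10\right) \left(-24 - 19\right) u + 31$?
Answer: $4288$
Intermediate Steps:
$u = - \frac{33}{2}$ ($u = - \frac{3}{2} + \frac{-17 - 13}{2} = - \frac{3}{2} + \frac{1}{2} \left(-30\right) = - \frac{3}{2} - 15 = - \frac{33}{2} \approx -16.5$)
$\left(16 - 10\right) \left(-24 - 19\right) u + 31 = \left(16 - 10\right) \left(-24 - 19\right) \left(- \frac{33}{2}\right) + 31 = 6 \left(-24 - 19\right) \left(- \frac{33}{2}\right) + 31 = 6 \left(-43\right) \left(- \frac{33}{2}\right) + 31 = \left(-258\right) \left(- \frac{33}{2}\right) + 31 = 4257 + 31 = 4288$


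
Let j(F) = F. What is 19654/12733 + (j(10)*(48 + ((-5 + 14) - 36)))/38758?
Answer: 382211831/246752807 ≈ 1.5490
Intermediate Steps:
19654/12733 + (j(10)*(48 + ((-5 + 14) - 36)))/38758 = 19654/12733 + (10*(48 + ((-5 + 14) - 36)))/38758 = 19654*(1/12733) + (10*(48 + (9 - 36)))*(1/38758) = 19654/12733 + (10*(48 - 27))*(1/38758) = 19654/12733 + (10*21)*(1/38758) = 19654/12733 + 210*(1/38758) = 19654/12733 + 105/19379 = 382211831/246752807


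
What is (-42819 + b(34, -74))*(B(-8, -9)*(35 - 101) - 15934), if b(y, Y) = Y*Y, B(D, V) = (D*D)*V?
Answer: -824608126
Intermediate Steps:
B(D, V) = V*D² (B(D, V) = D²*V = V*D²)
b(y, Y) = Y²
(-42819 + b(34, -74))*(B(-8, -9)*(35 - 101) - 15934) = (-42819 + (-74)²)*((-9*(-8)²)*(35 - 101) - 15934) = (-42819 + 5476)*(-9*64*(-66) - 15934) = -37343*(-576*(-66) - 15934) = -37343*(38016 - 15934) = -37343*22082 = -824608126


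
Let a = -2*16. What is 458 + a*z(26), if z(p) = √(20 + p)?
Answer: 458 - 32*√46 ≈ 240.97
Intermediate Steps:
a = -32
458 + a*z(26) = 458 - 32*√(20 + 26) = 458 - 32*√46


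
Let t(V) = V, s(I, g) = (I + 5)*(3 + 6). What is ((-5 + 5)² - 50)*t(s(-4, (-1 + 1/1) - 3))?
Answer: -450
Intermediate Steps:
s(I, g) = 45 + 9*I (s(I, g) = (5 + I)*9 = 45 + 9*I)
((-5 + 5)² - 50)*t(s(-4, (-1 + 1/1) - 3)) = ((-5 + 5)² - 50)*(45 + 9*(-4)) = (0² - 50)*(45 - 36) = (0 - 50)*9 = -50*9 = -450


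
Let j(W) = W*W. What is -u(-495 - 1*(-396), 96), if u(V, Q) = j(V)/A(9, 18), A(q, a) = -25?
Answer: 9801/25 ≈ 392.04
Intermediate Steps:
j(W) = W²
u(V, Q) = -V²/25 (u(V, Q) = V²/(-25) = V²*(-1/25) = -V²/25)
-u(-495 - 1*(-396), 96) = -(-1)*(-495 - 1*(-396))²/25 = -(-1)*(-495 + 396)²/25 = -(-1)*(-99)²/25 = -(-1)*9801/25 = -1*(-9801/25) = 9801/25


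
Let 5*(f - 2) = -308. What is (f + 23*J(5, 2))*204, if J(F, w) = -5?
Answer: -178092/5 ≈ -35618.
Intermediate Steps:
f = -298/5 (f = 2 + (⅕)*(-308) = 2 - 308/5 = -298/5 ≈ -59.600)
(f + 23*J(5, 2))*204 = (-298/5 + 23*(-5))*204 = (-298/5 - 115)*204 = -873/5*204 = -178092/5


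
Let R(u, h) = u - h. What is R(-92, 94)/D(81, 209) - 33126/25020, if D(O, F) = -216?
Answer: -11581/25020 ≈ -0.46287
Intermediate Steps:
R(-92, 94)/D(81, 209) - 33126/25020 = (-92 - 1*94)/(-216) - 33126/25020 = (-92 - 94)*(-1/216) - 33126*1/25020 = -186*(-1/216) - 5521/4170 = 31/36 - 5521/4170 = -11581/25020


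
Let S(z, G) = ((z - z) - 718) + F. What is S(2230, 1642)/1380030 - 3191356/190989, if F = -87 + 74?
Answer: -1468102211213/87856849890 ≈ -16.710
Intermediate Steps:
F = -13
S(z, G) = -731 (S(z, G) = ((z - z) - 718) - 13 = (0 - 718) - 13 = -718 - 13 = -731)
S(2230, 1642)/1380030 - 3191356/190989 = -731/1380030 - 3191356/190989 = -1468102211213/87856849890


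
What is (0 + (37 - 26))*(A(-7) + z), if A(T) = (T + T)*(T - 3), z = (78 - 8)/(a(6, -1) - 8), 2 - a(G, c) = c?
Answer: 1386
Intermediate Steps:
a(G, c) = 2 - c
z = -14 (z = (78 - 8)/((2 - 1*(-1)) - 8) = 70/((2 + 1) - 8) = 70/(3 - 8) = 70/(-5) = 70*(-⅕) = -14)
A(T) = 2*T*(-3 + T) (A(T) = (2*T)*(-3 + T) = 2*T*(-3 + T))
(0 + (37 - 26))*(A(-7) + z) = (0 + (37 - 26))*(2*(-7)*(-3 - 7) - 14) = (0 + 11)*(2*(-7)*(-10) - 14) = 11*(140 - 14) = 11*126 = 1386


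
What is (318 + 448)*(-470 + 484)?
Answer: 10724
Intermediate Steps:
(318 + 448)*(-470 + 484) = 766*14 = 10724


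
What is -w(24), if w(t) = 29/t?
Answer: -29/24 ≈ -1.2083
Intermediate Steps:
-w(24) = -29/24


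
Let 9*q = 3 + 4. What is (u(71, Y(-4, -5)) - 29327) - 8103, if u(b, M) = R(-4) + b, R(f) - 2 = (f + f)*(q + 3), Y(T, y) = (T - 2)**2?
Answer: -336485/9 ≈ -37387.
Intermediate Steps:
q = 7/9 (q = (3 + 4)/9 = (1/9)*7 = 7/9 ≈ 0.77778)
Y(T, y) = (-2 + T)**2
R(f) = 2 + 68*f/9 (R(f) = 2 + (f + f)*(7/9 + 3) = 2 + (2*f)*(34/9) = 2 + 68*f/9)
u(b, M) = -254/9 + b (u(b, M) = (2 + (68/9)*(-4)) + b = (2 - 272/9) + b = -254/9 + b)
(u(71, Y(-4, -5)) - 29327) - 8103 = ((-254/9 + 71) - 29327) - 8103 = (385/9 - 29327) - 8103 = -263558/9 - 8103 = -336485/9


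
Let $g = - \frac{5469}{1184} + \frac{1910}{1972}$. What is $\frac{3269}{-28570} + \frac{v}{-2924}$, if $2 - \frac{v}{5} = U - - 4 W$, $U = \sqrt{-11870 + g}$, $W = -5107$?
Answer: $- \frac{365998007}{10442335} + \frac{45 i \sqrt{3121594624434}}{426693472} \approx -35.049 + 0.18633 i$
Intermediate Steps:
$g = - \frac{2130857}{583712}$ ($g = \left(-5469\right) \frac{1}{1184} + 1910 \cdot \frac{1}{1972} = - \frac{5469}{1184} + \frac{955}{986} = - \frac{2130857}{583712} \approx -3.6505$)
$U = \frac{9 i \sqrt{3121594624434}}{145928}$ ($U = \sqrt{-11870 - \frac{2130857}{583712}} = \sqrt{- \frac{6930792297}{583712}} = \frac{9 i \sqrt{3121594624434}}{145928} \approx 108.97 i$)
$v = 102150 - \frac{45 i \sqrt{3121594624434}}{145928}$ ($v = 10 - 5 \left(\frac{9 i \sqrt{3121594624434}}{145928} - \left(-4\right) \left(-5107\right)\right) = 10 - 5 \left(\frac{9 i \sqrt{3121594624434}}{145928} - 20428\right) = 10 - 5 \left(-20428 + \frac{9 i \sqrt{3121594624434}}{145928}\right) = 10 + \left(102140 - \frac{45 i \sqrt{3121594624434}}{145928}\right) = 102150 - \frac{45 i \sqrt{3121594624434}}{145928} \approx 1.0215 \cdot 10^{5} - 544.83 i$)
$\frac{3269}{-28570} + \frac{v}{-2924} = \frac{3269}{-28570} + \frac{102150 - \frac{45 i \sqrt{3121594624434}}{145928}}{-2924} = 3269 \left(- \frac{1}{28570}\right) + \left(102150 - \frac{45 i \sqrt{3121594624434}}{145928}\right) \left(- \frac{1}{2924}\right) = - \frac{3269}{28570} - \left(\frac{51075}{1462} - \frac{45 i \sqrt{3121594624434}}{426693472}\right) = - \frac{365998007}{10442335} + \frac{45 i \sqrt{3121594624434}}{426693472}$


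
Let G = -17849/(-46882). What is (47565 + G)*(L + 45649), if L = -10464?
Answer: 78461148898115/46882 ≈ 1.6736e+9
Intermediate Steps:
G = 17849/46882 (G = -17849*(-1/46882) = 17849/46882 ≈ 0.38072)
(47565 + G)*(L + 45649) = (47565 + 17849/46882)*(-10464 + 45649) = (2229960179/46882)*35185 = 78461148898115/46882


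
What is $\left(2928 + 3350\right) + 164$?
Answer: $6442$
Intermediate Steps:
$\left(2928 + 3350\right) + 164 = 6278 + 164 = 6442$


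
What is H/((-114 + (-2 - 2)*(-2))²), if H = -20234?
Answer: -10117/5618 ≈ -1.8008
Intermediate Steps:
H/((-114 + (-2 - 2)*(-2))²) = -20234/(-114 + (-2 - 2)*(-2))² = -20234/(-114 - 4*(-2))² = -20234/(-114 + 8)² = -20234/((-106)²) = -20234/11236 = -20234*1/11236 = -10117/5618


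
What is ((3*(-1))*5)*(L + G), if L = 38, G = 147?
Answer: -2775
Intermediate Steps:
((3*(-1))*5)*(L + G) = ((3*(-1))*5)*(38 + 147) = -3*5*185 = -15*185 = -2775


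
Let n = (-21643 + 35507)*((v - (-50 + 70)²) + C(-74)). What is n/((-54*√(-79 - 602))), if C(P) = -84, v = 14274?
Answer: 95592280*I*√681/18387 ≈ 1.3567e+5*I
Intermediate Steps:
n = 191184560 (n = (-21643 + 35507)*((14274 - (-50 + 70)²) - 84) = 13864*((14274 - 1*20²) - 84) = 13864*((14274 - 1*400) - 84) = 13864*((14274 - 400) - 84) = 13864*(13874 - 84) = 13864*13790 = 191184560)
n/((-54*√(-79 - 602))) = 191184560/((-54*√(-79 - 602))) = 191184560/((-54*I*√681)) = 191184560*(I*√681/36774) = 95592280*I*√681/18387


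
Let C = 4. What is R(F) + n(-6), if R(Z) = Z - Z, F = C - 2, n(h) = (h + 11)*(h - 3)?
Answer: -45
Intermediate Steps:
n(h) = (-3 + h)*(11 + h) (n(h) = (11 + h)*(-3 + h) = (-3 + h)*(11 + h))
F = 2 (F = 4 - 2 = 2)
R(Z) = 0
R(F) + n(-6) = 0 + (-33 + (-6)**2 + 8*(-6)) = 0 + (-33 + 36 - 48) = 0 - 45 = -45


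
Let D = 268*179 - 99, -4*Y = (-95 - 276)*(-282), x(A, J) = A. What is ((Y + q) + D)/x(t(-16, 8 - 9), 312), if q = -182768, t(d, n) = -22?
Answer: 322101/44 ≈ 7320.5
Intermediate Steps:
Y = -52311/2 (Y = -(-95 - 276)*(-282)/4 = -(-371)*(-282)/4 = -¼*104622 = -52311/2 ≈ -26156.)
D = 47873 (D = 47972 - 99 = 47873)
((Y + q) + D)/x(t(-16, 8 - 9), 312) = ((-52311/2 - 182768) + 47873)/(-22) = (-417847/2 + 47873)*(-1/22) = -322101/2*(-1/22) = 322101/44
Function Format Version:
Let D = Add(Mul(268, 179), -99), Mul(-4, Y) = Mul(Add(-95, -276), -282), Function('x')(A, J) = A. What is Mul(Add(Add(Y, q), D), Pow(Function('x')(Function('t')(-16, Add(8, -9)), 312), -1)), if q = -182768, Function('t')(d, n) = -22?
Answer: Rational(322101, 44) ≈ 7320.5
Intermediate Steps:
Y = Rational(-52311, 2) (Y = Mul(Rational(-1, 4), Mul(Add(-95, -276), -282)) = Mul(Rational(-1, 4), Mul(-371, -282)) = Mul(Rational(-1, 4), 104622) = Rational(-52311, 2) ≈ -26156.)
D = 47873 (D = Add(47972, -99) = 47873)
Mul(Add(Add(Y, q), D), Pow(Function('x')(Function('t')(-16, Add(8, -9)), 312), -1)) = Mul(Add(Add(Rational(-52311, 2), -182768), 47873), Pow(-22, -1)) = Mul(Add(Rational(-417847, 2), 47873), Rational(-1, 22)) = Mul(Rational(-322101, 2), Rational(-1, 22)) = Rational(322101, 44)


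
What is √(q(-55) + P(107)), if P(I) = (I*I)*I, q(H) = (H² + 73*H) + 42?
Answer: √1224095 ≈ 1106.4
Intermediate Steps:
q(H) = 42 + H² + 73*H
P(I) = I³ (P(I) = I²*I = I³)
√(q(-55) + P(107)) = √((42 + (-55)² + 73*(-55)) + 107³) = √((42 + 3025 - 4015) + 1225043) = √(-948 + 1225043) = √1224095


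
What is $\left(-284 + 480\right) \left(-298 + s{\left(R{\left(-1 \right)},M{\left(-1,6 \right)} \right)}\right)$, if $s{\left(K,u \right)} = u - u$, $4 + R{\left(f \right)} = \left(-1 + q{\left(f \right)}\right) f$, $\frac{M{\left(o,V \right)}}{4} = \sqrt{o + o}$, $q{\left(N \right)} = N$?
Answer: $-58408$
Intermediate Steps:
$M{\left(o,V \right)} = 4 \sqrt{2} \sqrt{o}$ ($M{\left(o,V \right)} = 4 \sqrt{o + o} = 4 \sqrt{2 o} = 4 \sqrt{2} \sqrt{o}$)
$R{\left(f \right)} = -4 + f \left(-1 + f\right)$ ($R{\left(f \right)} = -4 + \left(-1 + f\right) f = -4 + f \left(-1 + f\right)$)
$s{\left(K,u \right)} = 0$
$\left(-284 + 480\right) \left(-298 + s{\left(R{\left(-1 \right)},M{\left(-1,6 \right)} \right)}\right) = \left(-284 + 480\right) \left(-298 + 0\right) = 196 \left(-298\right) = -58408$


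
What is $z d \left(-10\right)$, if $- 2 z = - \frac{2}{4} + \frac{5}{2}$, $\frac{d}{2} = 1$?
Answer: $20$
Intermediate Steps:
$d = 2$ ($d = 2 \cdot 1 = 2$)
$z = -1$ ($z = - \frac{- \frac{2}{4} + \frac{5}{2}}{2} = - \frac{\left(-2\right) \frac{1}{4} + 5 \cdot \frac{1}{2}}{2} = - \frac{- \frac{1}{2} + \frac{5}{2}}{2} = \left(- \frac{1}{2}\right) 2 = -1$)
$z d \left(-10\right) = \left(-1\right) 2 \left(-10\right) = \left(-2\right) \left(-10\right) = 20$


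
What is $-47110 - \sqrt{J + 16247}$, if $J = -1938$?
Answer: $-47110 - \sqrt{14309} \approx -47230.0$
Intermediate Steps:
$-47110 - \sqrt{J + 16247} = -47110 - \sqrt{-1938 + 16247} = -47110 - \sqrt{14309}$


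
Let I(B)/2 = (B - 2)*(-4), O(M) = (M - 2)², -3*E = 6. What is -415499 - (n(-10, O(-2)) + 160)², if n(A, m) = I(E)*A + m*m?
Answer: -424715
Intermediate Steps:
E = -2 (E = -⅓*6 = -2)
O(M) = (-2 + M)²
I(B) = 16 - 8*B (I(B) = 2*((B - 2)*(-4)) = 2*((-2 + B)*(-4)) = 2*(8 - 4*B) = 16 - 8*B)
n(A, m) = m² + 32*A (n(A, m) = (16 - 8*(-2))*A + m*m = (16 + 16)*A + m² = 32*A + m² = m² + 32*A)
-415499 - (n(-10, O(-2)) + 160)² = -415499 - ((((-2 - 2)²)² + 32*(-10)) + 160)² = -415499 - ((((-4)²)² - 320) + 160)² = -415499 - ((16² - 320) + 160)² = -415499 - ((256 - 320) + 160)² = -415499 - (-64 + 160)² = -415499 - 1*96² = -415499 - 1*9216 = -415499 - 9216 = -424715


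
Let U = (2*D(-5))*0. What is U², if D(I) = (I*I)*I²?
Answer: 0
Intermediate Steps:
D(I) = I⁴ (D(I) = I²*I² = I⁴)
U = 0 (U = (2*(-5)⁴)*0 = (2*625)*0 = 1250*0 = 0)
U² = 0² = 0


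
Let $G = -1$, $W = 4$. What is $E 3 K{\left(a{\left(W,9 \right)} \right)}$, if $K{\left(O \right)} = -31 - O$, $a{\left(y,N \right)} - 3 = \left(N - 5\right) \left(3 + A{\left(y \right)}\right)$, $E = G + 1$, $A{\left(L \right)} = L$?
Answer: $0$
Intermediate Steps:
$E = 0$ ($E = -1 + 1 = 0$)
$a{\left(y,N \right)} = 3 + \left(-5 + N\right) \left(3 + y\right)$ ($a{\left(y,N \right)} = 3 + \left(N - 5\right) \left(3 + y\right) = 3 + \left(-5 + N\right) \left(3 + y\right)$)
$E 3 K{\left(a{\left(W,9 \right)} \right)} = 0 \cdot 3 \left(-31 - \left(-12 - 20 + 3 \cdot 9 + 9 \cdot 4\right)\right) = 0 \left(-31 - \left(-12 - 20 + 27 + 36\right)\right) = 0 \left(-31 - 31\right) = 0 \left(-62\right) = 0$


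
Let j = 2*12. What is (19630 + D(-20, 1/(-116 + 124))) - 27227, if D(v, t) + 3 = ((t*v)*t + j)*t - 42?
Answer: -977797/128 ≈ -7639.0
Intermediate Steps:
j = 24
D(v, t) = -45 + t*(24 + v*t²) (D(v, t) = -3 + (((t*v)*t + 24)*t - 42) = -3 + ((v*t² + 24)*t - 42) = -3 + ((24 + v*t²)*t - 42) = -3 + (t*(24 + v*t²) - 42) = -3 + (-42 + t*(24 + v*t²)) = -45 + t*(24 + v*t²))
(19630 + D(-20, 1/(-116 + 124))) - 27227 = (19630 + (-45 + 24/(-116 + 124) - 20/(-116 + 124)³)) - 27227 = (19630 + (-45 + 24/8 - 20*(1/8)³)) - 27227 = (19630 + (-45 + 24*(⅛) - 20*(⅛)³)) - 27227 = (19630 + (-45 + 3 - 20*1/512)) - 27227 = (19630 + (-45 + 3 - 5/128)) - 27227 = (19630 - 5381/128) - 27227 = 2507259/128 - 27227 = -977797/128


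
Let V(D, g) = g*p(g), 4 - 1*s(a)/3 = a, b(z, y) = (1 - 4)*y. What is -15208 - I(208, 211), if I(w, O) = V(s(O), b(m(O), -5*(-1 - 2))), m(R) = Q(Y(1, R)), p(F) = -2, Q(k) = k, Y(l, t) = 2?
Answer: -15298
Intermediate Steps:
m(R) = 2
b(z, y) = -3*y
s(a) = 12 - 3*a
V(D, g) = -2*g (V(D, g) = g*(-2) = -2*g)
I(w, O) = 90 (I(w, O) = -(-6)*(-5*(-1 - 2)) = -(-6)*(-5*(-3)) = -(-6)*15 = -2*(-45) = 90)
-15208 - I(208, 211) = -15208 - 1*90 = -15208 - 90 = -15298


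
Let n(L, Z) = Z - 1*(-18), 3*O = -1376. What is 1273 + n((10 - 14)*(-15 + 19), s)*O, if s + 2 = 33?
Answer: -63605/3 ≈ -21202.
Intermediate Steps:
s = 31 (s = -2 + 33 = 31)
O = -1376/3 (O = (1/3)*(-1376) = -1376/3 ≈ -458.67)
n(L, Z) = 18 + Z (n(L, Z) = Z + 18 = 18 + Z)
1273 + n((10 - 14)*(-15 + 19), s)*O = 1273 + (18 + 31)*(-1376/3) = 1273 + 49*(-1376/3) = 1273 - 67424/3 = -63605/3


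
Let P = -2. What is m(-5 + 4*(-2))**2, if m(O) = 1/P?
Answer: 1/4 ≈ 0.25000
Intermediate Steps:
m(O) = -1/2 (m(O) = 1/(-2) = -1/2)
m(-5 + 4*(-2))**2 = (-1/2)**2 = 1/4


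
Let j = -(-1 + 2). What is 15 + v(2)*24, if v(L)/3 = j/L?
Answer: -21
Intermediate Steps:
j = -1 (j = -1*1 = -1)
v(L) = -3/L (v(L) = 3*(-1/L) = -3/L)
15 + v(2)*24 = 15 - 3/2*24 = 15 - 36 = -21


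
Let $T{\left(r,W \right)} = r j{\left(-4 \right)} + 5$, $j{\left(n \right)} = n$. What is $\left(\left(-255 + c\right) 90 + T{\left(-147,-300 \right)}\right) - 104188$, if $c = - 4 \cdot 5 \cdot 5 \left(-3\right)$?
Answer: $-99545$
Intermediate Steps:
$c = 300$ ($c = \left(-4\right) 25 \left(-3\right) = \left(-100\right) \left(-3\right) = 300$)
$T{\left(r,W \right)} = 5 - 4 r$ ($T{\left(r,W \right)} = r \left(-4\right) + 5 = - 4 r + 5 = 5 - 4 r$)
$\left(\left(-255 + c\right) 90 + T{\left(-147,-300 \right)}\right) - 104188 = \left(\left(-255 + 300\right) 90 + \left(5 - -588\right)\right) - 104188 = \left(45 \cdot 90 + \left(5 + 588\right)\right) - 104188 = \left(4050 + 593\right) - 104188 = 4643 - 104188 = -99545$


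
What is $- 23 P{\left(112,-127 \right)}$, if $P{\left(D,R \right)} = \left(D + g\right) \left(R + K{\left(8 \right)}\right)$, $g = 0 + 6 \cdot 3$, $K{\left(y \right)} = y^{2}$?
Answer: $188370$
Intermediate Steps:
$g = 18$ ($g = 0 + 18 = 18$)
$P{\left(D,R \right)} = \left(18 + D\right) \left(64 + R\right)$ ($P{\left(D,R \right)} = \left(D + 18\right) \left(R + 8^{2}\right) = \left(18 + D\right) \left(R + 64\right) = \left(18 + D\right) \left(64 + R\right)$)
$- 23 P{\left(112,-127 \right)} = - 23 \left(1152 + 18 \left(-127\right) + 64 \cdot 112 + 112 \left(-127\right)\right) = - 23 \left(1152 - 2286 + 7168 - 14224\right) = \left(-23\right) \left(-8190\right) = 188370$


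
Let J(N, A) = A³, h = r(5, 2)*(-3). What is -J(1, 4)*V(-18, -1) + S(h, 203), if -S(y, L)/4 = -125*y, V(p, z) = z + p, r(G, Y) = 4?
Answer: -4784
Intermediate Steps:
V(p, z) = p + z
h = -12 (h = 4*(-3) = -12)
S(y, L) = 500*y (S(y, L) = -(-500)*y = 500*y)
-J(1, 4)*V(-18, -1) + S(h, 203) = -4³*(-18 - 1) + 500*(-12) = -64*(-19) - 6000 = -1*(-1216) - 6000 = 1216 - 6000 = -4784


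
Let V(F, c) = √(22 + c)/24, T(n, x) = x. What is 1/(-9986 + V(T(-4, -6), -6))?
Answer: -6/59915 ≈ -0.00010014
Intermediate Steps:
V(F, c) = √(22 + c)/24 (V(F, c) = √(22 + c)*(1/24) = √(22 + c)/24)
1/(-9986 + V(T(-4, -6), -6)) = 1/(-9986 + √(22 - 6)/24) = 1/(-9986 + √16/24) = 1/(-9986 + (1/24)*4) = 1/(-9986 + ⅙) = 1/(-59915/6) = -6/59915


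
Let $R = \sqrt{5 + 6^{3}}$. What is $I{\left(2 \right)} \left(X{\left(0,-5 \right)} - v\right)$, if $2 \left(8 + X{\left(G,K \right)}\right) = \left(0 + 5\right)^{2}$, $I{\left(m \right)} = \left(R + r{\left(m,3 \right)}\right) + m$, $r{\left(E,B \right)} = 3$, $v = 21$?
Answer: $- \frac{165}{2} - \frac{33 \sqrt{221}}{2} \approx -327.79$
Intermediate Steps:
$R = \sqrt{221}$ ($R = \sqrt{5 + 216} = \sqrt{221} \approx 14.866$)
$I{\left(m \right)} = 3 + m + \sqrt{221}$ ($I{\left(m \right)} = \left(\sqrt{221} + 3\right) + m = \left(3 + \sqrt{221}\right) + m = 3 + m + \sqrt{221}$)
$X{\left(G,K \right)} = \frac{9}{2}$ ($X{\left(G,K \right)} = -8 + \frac{\left(0 + 5\right)^{2}}{2} = -8 + \frac{5^{2}}{2} = -8 + \frac{1}{2} \cdot 25 = -8 + \frac{25}{2} = \frac{9}{2}$)
$I{\left(2 \right)} \left(X{\left(0,-5 \right)} - v\right) = \left(3 + 2 + \sqrt{221}\right) \left(\frac{9}{2} - 21\right) = \left(5 + \sqrt{221}\right) \left(\frac{9}{2} - 21\right) = \left(5 + \sqrt{221}\right) \left(- \frac{33}{2}\right) = - \frac{165}{2} - \frac{33 \sqrt{221}}{2}$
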